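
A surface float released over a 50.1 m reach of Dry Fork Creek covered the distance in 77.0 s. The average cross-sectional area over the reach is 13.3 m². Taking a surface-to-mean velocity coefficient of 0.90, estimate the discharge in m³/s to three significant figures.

v_surface = L / t̄ = 50.1 / 77 = 0.6506 m/s
v_mean = 0.90 × 0.6506 = 0.5856 m/s
Q = A × v_mean = 13.3 × 0.5856 = 7.788 m³/s

7.79 m³/s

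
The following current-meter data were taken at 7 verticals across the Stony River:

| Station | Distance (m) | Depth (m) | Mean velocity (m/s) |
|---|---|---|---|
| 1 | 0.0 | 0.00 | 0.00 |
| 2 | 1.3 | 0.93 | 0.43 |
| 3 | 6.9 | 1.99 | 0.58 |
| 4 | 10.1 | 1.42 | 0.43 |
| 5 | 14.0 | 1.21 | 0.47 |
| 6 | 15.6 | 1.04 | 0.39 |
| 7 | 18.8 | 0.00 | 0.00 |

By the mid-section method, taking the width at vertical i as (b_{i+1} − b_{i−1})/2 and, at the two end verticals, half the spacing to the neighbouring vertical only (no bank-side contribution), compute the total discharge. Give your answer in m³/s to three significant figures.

11.2 m³/s

w_2 = (6.9 − 0.0)/2 = 3.45 m; q_2 = 0.43 × 0.93 × 3.45 = 1.380 m³/s
w_3 = (10.1 − 1.3)/2 = 4.4 m; q_3 = 0.58 × 1.99 × 4.4 = 5.078 m³/s
w_4 = (14.0 − 6.9)/2 = 3.55 m; q_4 = 0.43 × 1.42 × 3.55 = 2.168 m³/s
w_5 = (15.6 − 10.1)/2 = 2.75 m; q_5 = 0.47 × 1.21 × 2.75 = 1.564 m³/s
w_6 = (18.8 − 14.0)/2 = 2.4 m; q_6 = 0.39 × 1.04 × 2.4 = 0.9734 m³/s
Stations 1, 7 contribute zero (depth or velocity is 0).
Q = Σ qᵢ = 11.16 m³/s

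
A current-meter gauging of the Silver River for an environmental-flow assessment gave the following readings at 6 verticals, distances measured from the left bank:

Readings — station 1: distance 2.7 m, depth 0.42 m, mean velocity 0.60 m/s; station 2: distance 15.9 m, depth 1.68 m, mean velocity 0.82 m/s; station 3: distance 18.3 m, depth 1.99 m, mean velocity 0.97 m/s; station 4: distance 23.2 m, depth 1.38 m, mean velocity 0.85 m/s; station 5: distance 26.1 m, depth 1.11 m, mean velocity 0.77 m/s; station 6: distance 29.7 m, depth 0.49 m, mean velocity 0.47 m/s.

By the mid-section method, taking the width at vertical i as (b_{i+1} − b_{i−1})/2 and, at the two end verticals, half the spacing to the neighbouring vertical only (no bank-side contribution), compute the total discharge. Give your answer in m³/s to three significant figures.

w_1 = (15.9 − 2.7)/2 = 6.6 m; q_1 = 0.60 × 0.42 × 6.6 = 1.663 m³/s
w_2 = (18.3 − 2.7)/2 = 7.8 m; q_2 = 0.82 × 1.68 × 7.8 = 10.75 m³/s
w_3 = (23.2 − 15.9)/2 = 3.65 m; q_3 = 0.97 × 1.99 × 3.65 = 7.046 m³/s
w_4 = (26.1 − 18.3)/2 = 3.9 m; q_4 = 0.85 × 1.38 × 3.9 = 4.575 m³/s
w_5 = (29.7 − 23.2)/2 = 3.25 m; q_5 = 0.77 × 1.11 × 3.25 = 2.778 m³/s
w_6 = (29.7 − 26.1)/2 = 1.8 m; q_6 = 0.47 × 0.49 × 1.8 = 0.4145 m³/s
Q = Σ qᵢ = 27.22 m³/s

27.2 m³/s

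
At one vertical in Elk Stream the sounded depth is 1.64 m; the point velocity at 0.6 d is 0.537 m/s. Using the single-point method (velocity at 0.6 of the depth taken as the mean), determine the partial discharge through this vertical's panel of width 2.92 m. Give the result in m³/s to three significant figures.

v̄ = v₀.₆ = 0.537 m/s
q = v̄ × d × w = 0.5370 × 1.64 × 2.92 = 2.572 m³/s

2.57 m³/s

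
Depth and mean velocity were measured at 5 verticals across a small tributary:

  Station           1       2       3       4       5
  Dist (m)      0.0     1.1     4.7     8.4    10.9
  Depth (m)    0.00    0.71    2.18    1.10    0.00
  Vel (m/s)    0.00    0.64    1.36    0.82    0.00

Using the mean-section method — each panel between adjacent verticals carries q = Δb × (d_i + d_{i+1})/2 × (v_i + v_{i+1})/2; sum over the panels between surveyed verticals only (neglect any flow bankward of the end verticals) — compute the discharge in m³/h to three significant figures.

Panel 1-2: Δb = 1.1 m, d̄ = (0.00+0.71)/2 = 0.355, v̄ = (0.00+0.64)/2 = 0.32 → q = 1.1×0.355×0.32 = 0.1250 m³/s
Panel 2-3: Δb = 3.6 m, d̄ = (0.71+2.18)/2 = 1.445, v̄ = (0.64+1.36)/2 = 1 → q = 3.6×1.445×1 = 5.202 m³/s
Panel 3-4: Δb = 3.7 m, d̄ = (2.18+1.10)/2 = 1.64, v̄ = (1.36+0.82)/2 = 1.09 → q = 3.7×1.64×1.09 = 6.614 m³/s
Panel 4-5: Δb = 2.5 m, d̄ = (1.10+0.00)/2 = 0.55, v̄ = (0.82+0.00)/2 = 0.41 → q = 2.5×0.55×0.41 = 0.5638 m³/s
Q = Σ q = 12.50 m³/s
= 12.50 × 3600 = 45020 m³/h

45000 m³/h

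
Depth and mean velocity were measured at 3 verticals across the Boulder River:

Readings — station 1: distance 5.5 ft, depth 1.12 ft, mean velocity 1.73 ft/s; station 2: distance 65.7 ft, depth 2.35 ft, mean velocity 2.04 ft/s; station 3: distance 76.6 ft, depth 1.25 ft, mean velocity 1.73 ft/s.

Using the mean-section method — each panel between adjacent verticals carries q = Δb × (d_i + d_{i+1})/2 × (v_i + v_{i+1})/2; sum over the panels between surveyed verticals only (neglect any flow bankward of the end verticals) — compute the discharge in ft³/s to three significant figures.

234 ft³/s

Panel 1-2: Δb = 60.2 ft, d̄ = (1.12+2.35)/2 = 1.735, v̄ = (1.73+2.04)/2 = 1.885 → q = 60.2×1.735×1.885 = 196.9 ft³/s
Panel 2-3: Δb = 10.9 ft, d̄ = (2.35+1.25)/2 = 1.8, v̄ = (2.04+1.73)/2 = 1.885 → q = 10.9×1.8×1.885 = 36.98 ft³/s
Q = Σ q = 233.9 ft³/s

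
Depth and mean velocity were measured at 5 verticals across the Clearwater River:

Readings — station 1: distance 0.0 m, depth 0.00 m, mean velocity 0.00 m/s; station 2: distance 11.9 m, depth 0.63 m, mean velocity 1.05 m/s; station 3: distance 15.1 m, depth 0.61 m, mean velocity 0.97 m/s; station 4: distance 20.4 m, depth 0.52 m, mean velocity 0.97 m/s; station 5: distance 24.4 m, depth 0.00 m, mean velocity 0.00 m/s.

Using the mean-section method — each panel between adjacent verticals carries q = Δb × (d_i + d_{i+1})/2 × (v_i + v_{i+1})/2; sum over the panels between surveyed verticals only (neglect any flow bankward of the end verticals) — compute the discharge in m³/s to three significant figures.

7.38 m³/s

Panel 1-2: Δb = 11.9 m, d̄ = (0.00+0.63)/2 = 0.315, v̄ = (0.00+1.05)/2 = 0.525 → q = 11.9×0.315×0.525 = 1.968 m³/s
Panel 2-3: Δb = 3.2 m, d̄ = (0.63+0.61)/2 = 0.62, v̄ = (1.05+0.97)/2 = 1.01 → q = 3.2×0.62×1.01 = 2.004 m³/s
Panel 3-4: Δb = 5.3 m, d̄ = (0.61+0.52)/2 = 0.565, v̄ = (0.97+0.97)/2 = 0.97 → q = 5.3×0.565×0.97 = 2.905 m³/s
Panel 4-5: Δb = 4 m, d̄ = (0.52+0.00)/2 = 0.26, v̄ = (0.97+0.00)/2 = 0.485 → q = 4×0.26×0.485 = 0.5044 m³/s
Q = Σ q = 7.381 m³/s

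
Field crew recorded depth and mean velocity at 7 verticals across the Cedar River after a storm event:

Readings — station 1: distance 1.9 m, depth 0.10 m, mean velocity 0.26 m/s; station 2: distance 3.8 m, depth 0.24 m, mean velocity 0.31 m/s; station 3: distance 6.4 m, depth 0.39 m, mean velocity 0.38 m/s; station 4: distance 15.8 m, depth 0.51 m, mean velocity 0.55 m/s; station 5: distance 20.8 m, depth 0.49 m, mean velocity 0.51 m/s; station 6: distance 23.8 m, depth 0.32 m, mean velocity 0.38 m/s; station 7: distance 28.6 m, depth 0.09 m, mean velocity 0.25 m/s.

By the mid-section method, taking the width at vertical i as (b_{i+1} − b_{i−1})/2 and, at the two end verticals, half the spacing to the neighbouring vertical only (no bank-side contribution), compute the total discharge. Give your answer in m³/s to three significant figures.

4.63 m³/s

w_1 = (3.8 − 1.9)/2 = 0.95 m; q_1 = 0.26 × 0.10 × 0.95 = 0.02470 m³/s
w_2 = (6.4 − 1.9)/2 = 2.25 m; q_2 = 0.31 × 0.24 × 2.25 = 0.1674 m³/s
w_3 = (15.8 − 3.8)/2 = 6 m; q_3 = 0.38 × 0.39 × 6 = 0.8892 m³/s
w_4 = (20.8 − 6.4)/2 = 7.2 m; q_4 = 0.55 × 0.51 × 7.2 = 2.020 m³/s
w_5 = (23.8 − 15.8)/2 = 4 m; q_5 = 0.51 × 0.49 × 4 = 0.9996 m³/s
w_6 = (28.6 − 20.8)/2 = 3.9 m; q_6 = 0.38 × 0.32 × 3.9 = 0.4742 m³/s
w_7 = (28.6 − 23.8)/2 = 2.4 m; q_7 = 0.25 × 0.09 × 2.4 = 0.05400 m³/s
Q = Σ qᵢ = 4.629 m³/s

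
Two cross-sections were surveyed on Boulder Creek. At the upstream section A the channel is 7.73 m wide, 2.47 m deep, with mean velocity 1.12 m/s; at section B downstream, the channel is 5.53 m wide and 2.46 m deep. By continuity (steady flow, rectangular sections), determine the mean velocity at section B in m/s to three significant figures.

Q = A₁V₁ = (7.73×2.47) × 1.12 = 21.38 m³/s
A₂ = 5.53 × 2.46 = 13.60 m²
V₂ = Q/A₂ = 21.38/13.60 = 1.572 m/s

1.57 m/s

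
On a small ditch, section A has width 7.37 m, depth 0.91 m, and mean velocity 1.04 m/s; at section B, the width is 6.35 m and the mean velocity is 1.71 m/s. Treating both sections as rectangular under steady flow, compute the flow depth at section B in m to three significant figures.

Q = A₁V₁ = (7.37×0.91) × 1.04 = 6.975 m³/s
d₂ = Q/(b₂ V₂) = 6.975/(6.35×1.71) = 0.6424 m

0.642 m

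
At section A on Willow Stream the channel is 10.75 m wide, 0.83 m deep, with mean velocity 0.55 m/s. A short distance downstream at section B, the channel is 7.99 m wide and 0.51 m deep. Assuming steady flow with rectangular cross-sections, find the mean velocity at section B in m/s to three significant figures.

1.20 m/s

Q = A₁V₁ = (10.75×0.83) × 0.55 = 4.907 m³/s
A₂ = 7.99 × 0.51 = 4.075 m²
V₂ = Q/A₂ = 4.907/4.075 = 1.204 m/s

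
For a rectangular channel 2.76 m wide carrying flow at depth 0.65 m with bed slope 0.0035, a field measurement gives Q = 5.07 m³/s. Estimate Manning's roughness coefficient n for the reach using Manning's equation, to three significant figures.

A = b·y = 2.76 × 0.65 = 1.794 m²
P = b + 2y = 2.76 + 2×0.65 = 4.060 m
R = A/P = 1.794/4.060 = 0.4419 m
n = (1/Q)·A·R^(2/3)·S^(1/2) = (1/5.07) × 1.794 × 0.5801 × 0.05916 = 0.01214

0.0121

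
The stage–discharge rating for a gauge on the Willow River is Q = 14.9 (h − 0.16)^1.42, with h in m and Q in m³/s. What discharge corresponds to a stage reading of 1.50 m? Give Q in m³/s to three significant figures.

22.6 m³/s

Q = 14.9 × (1.50 − 0.16)^1.42 = 14.9 × 1.34^1.42 = 22.58 m³/s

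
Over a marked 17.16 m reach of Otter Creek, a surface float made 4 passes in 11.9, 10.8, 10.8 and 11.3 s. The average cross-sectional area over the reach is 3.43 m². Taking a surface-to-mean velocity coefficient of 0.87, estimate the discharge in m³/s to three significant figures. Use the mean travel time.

t̄ = (11.9 + 10.8 + 10.8 + 11.3) / 4 = 11.2 s
v_surface = L / t̄ = 17.16 / 11.2 = 1.532 m/s
v_mean = 0.87 × 1.532 = 1.333 m/s
Q = A × v_mean = 3.43 × 1.333 = 4.572 m³/s

4.57 m³/s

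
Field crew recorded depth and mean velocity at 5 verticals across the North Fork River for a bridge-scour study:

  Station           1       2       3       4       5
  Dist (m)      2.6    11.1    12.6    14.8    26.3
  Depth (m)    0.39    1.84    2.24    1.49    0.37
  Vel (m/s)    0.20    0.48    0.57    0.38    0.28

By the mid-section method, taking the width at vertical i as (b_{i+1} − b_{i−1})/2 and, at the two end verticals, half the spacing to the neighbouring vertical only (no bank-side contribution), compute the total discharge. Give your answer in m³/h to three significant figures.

w_1 = (11.1 − 2.6)/2 = 4.25 m; q_1 = 0.20 × 0.39 × 4.25 = 0.3315 m³/s
w_2 = (12.6 − 2.6)/2 = 5 m; q_2 = 0.48 × 1.84 × 5 = 4.416 m³/s
w_3 = (14.8 − 11.1)/2 = 1.85 m; q_3 = 0.57 × 2.24 × 1.85 = 2.362 m³/s
w_4 = (26.3 − 12.6)/2 = 6.85 m; q_4 = 0.38 × 1.49 × 6.85 = 3.878 m³/s
w_5 = (26.3 − 14.8)/2 = 5.75 m; q_5 = 0.28 × 0.37 × 5.75 = 0.5957 m³/s
Q = Σ qᵢ = 11.58 m³/s
= 11.58 × 3600 = 41700 m³/h

41700 m³/h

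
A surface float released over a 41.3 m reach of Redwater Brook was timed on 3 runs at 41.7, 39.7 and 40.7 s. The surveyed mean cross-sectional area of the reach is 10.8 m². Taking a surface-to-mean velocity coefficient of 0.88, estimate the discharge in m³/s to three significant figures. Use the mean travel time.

t̄ = (41.7 + 39.7 + 40.7) / 3 = 40.7 s
v_surface = L / t̄ = 41.3 / 40.7 = 1.015 m/s
v_mean = 0.88 × 1.015 = 0.8930 m/s
Q = A × v_mean = 10.8 × 0.8930 = 9.644 m³/s

9.64 m³/s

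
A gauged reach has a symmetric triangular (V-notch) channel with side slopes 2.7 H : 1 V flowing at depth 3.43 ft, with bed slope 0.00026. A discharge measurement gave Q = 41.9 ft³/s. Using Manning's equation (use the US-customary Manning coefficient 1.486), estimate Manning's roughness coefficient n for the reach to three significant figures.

A = z·y² = 2.7×3.43² = 31.77 ft²
P = 2y√(1+z²) = 2×3.43×√(1+2.7²) = 19.75 ft
R = A/P = 31.77/19.75 = 1.608 ft
n = (1.486/Q)·A·R^(2/3)·S^(1/2) = (1.486/41.9) × 31.77 × 1.373 × 0.01612 = 0.02494

0.0249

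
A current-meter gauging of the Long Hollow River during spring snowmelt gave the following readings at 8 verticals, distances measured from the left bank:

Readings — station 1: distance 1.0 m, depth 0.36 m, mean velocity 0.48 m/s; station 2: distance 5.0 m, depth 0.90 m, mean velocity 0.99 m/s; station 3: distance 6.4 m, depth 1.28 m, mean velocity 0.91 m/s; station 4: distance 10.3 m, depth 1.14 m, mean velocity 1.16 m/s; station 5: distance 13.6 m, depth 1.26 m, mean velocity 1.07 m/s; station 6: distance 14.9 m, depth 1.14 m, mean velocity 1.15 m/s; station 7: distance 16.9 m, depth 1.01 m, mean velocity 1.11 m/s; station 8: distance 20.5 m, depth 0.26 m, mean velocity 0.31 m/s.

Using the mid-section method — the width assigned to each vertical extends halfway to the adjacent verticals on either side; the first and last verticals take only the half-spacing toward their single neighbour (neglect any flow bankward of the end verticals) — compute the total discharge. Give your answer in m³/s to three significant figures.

19.1 m³/s

w_1 = (5.0 − 1.0)/2 = 2 m; q_1 = 0.48 × 0.36 × 2 = 0.3456 m³/s
w_2 = (6.4 − 1.0)/2 = 2.7 m; q_2 = 0.99 × 0.90 × 2.7 = 2.406 m³/s
w_3 = (10.3 − 5.0)/2 = 2.65 m; q_3 = 0.91 × 1.28 × 2.65 = 3.087 m³/s
w_4 = (13.6 − 6.4)/2 = 3.6 m; q_4 = 1.16 × 1.14 × 3.6 = 4.761 m³/s
w_5 = (14.9 − 10.3)/2 = 2.3 m; q_5 = 1.07 × 1.26 × 2.3 = 3.101 m³/s
w_6 = (16.9 − 13.6)/2 = 1.65 m; q_6 = 1.15 × 1.14 × 1.65 = 2.163 m³/s
w_7 = (20.5 − 14.9)/2 = 2.8 m; q_7 = 1.11 × 1.01 × 2.8 = 3.139 m³/s
w_8 = (20.5 − 16.9)/2 = 1.8 m; q_8 = 0.31 × 0.26 × 1.8 = 0.1451 m³/s
Q = Σ qᵢ = 19.15 m³/s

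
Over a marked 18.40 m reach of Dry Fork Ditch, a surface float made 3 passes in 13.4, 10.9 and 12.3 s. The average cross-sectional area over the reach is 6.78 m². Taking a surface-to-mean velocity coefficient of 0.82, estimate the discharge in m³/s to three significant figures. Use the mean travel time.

8.38 m³/s

t̄ = (13.4 + 10.9 + 12.3) / 3 = 12.2 s
v_surface = L / t̄ = 18.40 / 12.2 = 1.508 m/s
v_mean = 0.82 × 1.508 = 1.237 m/s
Q = A × v_mean = 6.78 × 1.237 = 8.385 m³/s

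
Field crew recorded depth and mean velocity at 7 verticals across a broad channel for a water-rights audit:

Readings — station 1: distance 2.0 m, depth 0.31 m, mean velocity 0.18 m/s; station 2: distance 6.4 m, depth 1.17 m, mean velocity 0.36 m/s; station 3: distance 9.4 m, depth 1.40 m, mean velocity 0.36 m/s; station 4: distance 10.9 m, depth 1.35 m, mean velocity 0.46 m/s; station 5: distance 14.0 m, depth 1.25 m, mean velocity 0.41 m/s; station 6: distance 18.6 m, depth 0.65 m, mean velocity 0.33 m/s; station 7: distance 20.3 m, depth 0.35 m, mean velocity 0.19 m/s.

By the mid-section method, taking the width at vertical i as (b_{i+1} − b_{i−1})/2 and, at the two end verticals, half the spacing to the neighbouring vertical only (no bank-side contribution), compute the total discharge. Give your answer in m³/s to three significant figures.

w_1 = (6.4 − 2.0)/2 = 2.2 m; q_1 = 0.18 × 0.31 × 2.2 = 0.1228 m³/s
w_2 = (9.4 − 2.0)/2 = 3.7 m; q_2 = 0.36 × 1.17 × 3.7 = 1.558 m³/s
w_3 = (10.9 − 6.4)/2 = 2.25 m; q_3 = 0.36 × 1.40 × 2.25 = 1.134 m³/s
w_4 = (14.0 − 9.4)/2 = 2.3 m; q_4 = 0.46 × 1.35 × 2.3 = 1.428 m³/s
w_5 = (18.6 − 10.9)/2 = 3.85 m; q_5 = 0.41 × 1.25 × 3.85 = 1.973 m³/s
w_6 = (20.3 − 14.0)/2 = 3.15 m; q_6 = 0.33 × 0.65 × 3.15 = 0.6757 m³/s
w_7 = (20.3 − 18.6)/2 = 0.85 m; q_7 = 0.19 × 0.35 × 0.85 = 0.05653 m³/s
Q = Σ qᵢ = 6.949 m³/s

6.95 m³/s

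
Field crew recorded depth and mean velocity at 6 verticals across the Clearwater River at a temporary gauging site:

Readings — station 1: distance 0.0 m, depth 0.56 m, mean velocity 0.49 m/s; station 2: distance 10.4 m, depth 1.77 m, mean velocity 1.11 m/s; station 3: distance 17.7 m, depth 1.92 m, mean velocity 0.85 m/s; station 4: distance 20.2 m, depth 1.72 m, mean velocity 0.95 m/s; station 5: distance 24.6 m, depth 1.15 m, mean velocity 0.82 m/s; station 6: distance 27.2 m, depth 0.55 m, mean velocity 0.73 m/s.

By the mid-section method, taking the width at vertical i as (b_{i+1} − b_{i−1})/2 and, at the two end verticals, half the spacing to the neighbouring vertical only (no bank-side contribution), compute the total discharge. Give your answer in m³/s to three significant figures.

w_1 = (10.4 − 0.0)/2 = 5.2 m; q_1 = 0.49 × 0.56 × 5.2 = 1.427 m³/s
w_2 = (17.7 − 0.0)/2 = 8.85 m; q_2 = 1.11 × 1.77 × 8.85 = 17.39 m³/s
w_3 = (20.2 − 10.4)/2 = 4.9 m; q_3 = 0.85 × 1.92 × 4.9 = 7.997 m³/s
w_4 = (24.6 − 17.7)/2 = 3.45 m; q_4 = 0.95 × 1.72 × 3.45 = 5.637 m³/s
w_5 = (27.2 − 20.2)/2 = 3.5 m; q_5 = 0.82 × 1.15 × 3.5 = 3.301 m³/s
w_6 = (27.2 − 24.6)/2 = 1.3 m; q_6 = 0.73 × 0.55 × 1.3 = 0.5220 m³/s
Q = Σ qᵢ = 36.27 m³/s

36.3 m³/s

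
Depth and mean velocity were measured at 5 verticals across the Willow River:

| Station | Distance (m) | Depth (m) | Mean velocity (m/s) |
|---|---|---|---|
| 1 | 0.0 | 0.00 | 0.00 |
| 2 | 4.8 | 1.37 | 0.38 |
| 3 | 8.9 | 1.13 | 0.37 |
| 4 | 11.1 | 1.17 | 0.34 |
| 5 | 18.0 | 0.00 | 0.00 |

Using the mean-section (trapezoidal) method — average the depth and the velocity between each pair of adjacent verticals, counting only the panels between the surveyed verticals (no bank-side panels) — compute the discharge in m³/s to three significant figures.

4.13 m³/s

Panel 1-2: Δb = 4.8 m, d̄ = (0.00+1.37)/2 = 0.685, v̄ = (0.00+0.38)/2 = 0.19 → q = 4.8×0.685×0.19 = 0.6247 m³/s
Panel 2-3: Δb = 4.1 m, d̄ = (1.37+1.13)/2 = 1.25, v̄ = (0.38+0.37)/2 = 0.375 → q = 4.1×1.25×0.375 = 1.922 m³/s
Panel 3-4: Δb = 2.2 m, d̄ = (1.13+1.17)/2 = 1.15, v̄ = (0.37+0.34)/2 = 0.355 → q = 2.2×1.15×0.355 = 0.8982 m³/s
Panel 4-5: Δb = 6.9 m, d̄ = (1.17+0.00)/2 = 0.585, v̄ = (0.34+0.00)/2 = 0.17 → q = 6.9×0.585×0.17 = 0.6862 m³/s
Q = Σ q = 4.131 m³/s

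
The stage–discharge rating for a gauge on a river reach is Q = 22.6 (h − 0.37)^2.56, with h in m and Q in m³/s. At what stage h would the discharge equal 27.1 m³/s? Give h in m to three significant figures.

h − h₀ = (Q/C)^(1/b) = (27.1/22.6)^(1/2.56) = 1.074 m
h = 0.37 + 1.074 = 1.444 m

1.44 m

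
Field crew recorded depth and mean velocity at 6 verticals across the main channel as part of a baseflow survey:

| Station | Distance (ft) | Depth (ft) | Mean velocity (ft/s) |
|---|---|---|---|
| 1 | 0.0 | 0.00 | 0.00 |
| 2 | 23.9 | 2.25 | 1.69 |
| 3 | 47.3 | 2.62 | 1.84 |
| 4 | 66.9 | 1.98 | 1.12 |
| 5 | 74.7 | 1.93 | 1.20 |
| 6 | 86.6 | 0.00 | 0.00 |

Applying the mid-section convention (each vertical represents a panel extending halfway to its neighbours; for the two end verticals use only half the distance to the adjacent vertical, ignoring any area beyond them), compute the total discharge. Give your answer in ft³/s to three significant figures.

247 ft³/s

w_2 = (47.3 − 0.0)/2 = 23.65 ft; q_2 = 1.69 × 2.25 × 23.65 = 89.93 ft³/s
w_3 = (66.9 − 23.9)/2 = 21.5 ft; q_3 = 1.84 × 2.62 × 21.5 = 103.6 ft³/s
w_4 = (74.7 − 47.3)/2 = 13.7 ft; q_4 = 1.12 × 1.98 × 13.7 = 30.38 ft³/s
w_5 = (86.6 − 66.9)/2 = 9.85 ft; q_5 = 1.20 × 1.93 × 9.85 = 22.81 ft³/s
Stations 1, 6 contribute zero (depth or velocity is 0).
Q = Σ qᵢ = 246.8 ft³/s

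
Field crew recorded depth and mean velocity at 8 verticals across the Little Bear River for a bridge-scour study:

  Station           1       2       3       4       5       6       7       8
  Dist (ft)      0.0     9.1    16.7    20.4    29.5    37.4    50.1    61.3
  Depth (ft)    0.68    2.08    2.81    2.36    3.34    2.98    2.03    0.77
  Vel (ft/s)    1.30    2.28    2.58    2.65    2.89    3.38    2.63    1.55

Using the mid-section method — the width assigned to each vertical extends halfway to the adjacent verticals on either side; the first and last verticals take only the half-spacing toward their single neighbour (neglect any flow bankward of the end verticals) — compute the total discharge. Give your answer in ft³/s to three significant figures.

381 ft³/s

w_1 = (9.1 − 0.0)/2 = 4.55 ft; q_1 = 1.30 × 0.68 × 4.55 = 4.022 ft³/s
w_2 = (16.7 − 0.0)/2 = 8.35 ft; q_2 = 2.28 × 2.08 × 8.35 = 39.60 ft³/s
w_3 = (20.4 − 9.1)/2 = 5.65 ft; q_3 = 2.58 × 2.81 × 5.65 = 40.96 ft³/s
w_4 = (29.5 − 16.7)/2 = 6.4 ft; q_4 = 2.65 × 2.36 × 6.4 = 40.03 ft³/s
w_5 = (37.4 − 20.4)/2 = 8.5 ft; q_5 = 2.89 × 3.34 × 8.5 = 82.05 ft³/s
w_6 = (50.1 − 29.5)/2 = 10.3 ft; q_6 = 3.38 × 2.98 × 10.3 = 103.7 ft³/s
w_7 = (61.3 − 37.4)/2 = 11.95 ft; q_7 = 2.63 × 2.03 × 11.95 = 63.80 ft³/s
w_8 = (61.3 − 50.1)/2 = 5.6 ft; q_8 = 1.55 × 0.77 × 5.6 = 6.684 ft³/s
Q = Σ qᵢ = 380.9 ft³/s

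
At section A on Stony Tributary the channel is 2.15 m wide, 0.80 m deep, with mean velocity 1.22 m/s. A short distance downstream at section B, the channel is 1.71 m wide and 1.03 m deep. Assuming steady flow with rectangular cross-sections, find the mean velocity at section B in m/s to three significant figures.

Q = A₁V₁ = (2.15×0.80) × 1.22 = 2.098 m³/s
A₂ = 1.71 × 1.03 = 1.761 m²
V₂ = Q/A₂ = 2.098/1.761 = 1.191 m/s

1.19 m/s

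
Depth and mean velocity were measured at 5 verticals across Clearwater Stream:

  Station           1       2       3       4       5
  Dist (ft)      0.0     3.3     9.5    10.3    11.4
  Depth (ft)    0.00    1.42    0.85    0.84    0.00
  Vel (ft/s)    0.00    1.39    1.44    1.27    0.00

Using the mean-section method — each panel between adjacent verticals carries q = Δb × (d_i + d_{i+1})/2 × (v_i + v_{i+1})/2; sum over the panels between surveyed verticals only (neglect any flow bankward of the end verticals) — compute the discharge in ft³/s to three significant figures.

Panel 1-2: Δb = 3.3 ft, d̄ = (0.00+1.42)/2 = 0.71, v̄ = (0.00+1.39)/2 = 0.695 → q = 3.3×0.71×0.695 = 1.628 ft³/s
Panel 2-3: Δb = 6.2 ft, d̄ = (1.42+0.85)/2 = 1.135, v̄ = (1.39+1.44)/2 = 1.415 → q = 6.2×1.135×1.415 = 9.957 ft³/s
Panel 3-4: Δb = 0.8 ft, d̄ = (0.85+0.84)/2 = 0.845, v̄ = (1.44+1.27)/2 = 1.355 → q = 0.8×0.845×1.355 = 0.9160 ft³/s
Panel 4-5: Δb = 1.1 ft, d̄ = (0.84+0.00)/2 = 0.42, v̄ = (1.27+0.00)/2 = 0.635 → q = 1.1×0.42×0.635 = 0.2934 ft³/s
Q = Σ q = 12.80 ft³/s

12.8 ft³/s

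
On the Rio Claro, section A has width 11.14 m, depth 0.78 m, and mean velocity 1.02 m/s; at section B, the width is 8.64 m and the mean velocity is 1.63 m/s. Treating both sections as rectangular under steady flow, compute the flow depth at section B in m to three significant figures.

0.629 m

Q = A₁V₁ = (11.14×0.78) × 1.02 = 8.863 m³/s
d₂ = Q/(b₂ V₂) = 8.863/(8.64×1.63) = 0.6293 m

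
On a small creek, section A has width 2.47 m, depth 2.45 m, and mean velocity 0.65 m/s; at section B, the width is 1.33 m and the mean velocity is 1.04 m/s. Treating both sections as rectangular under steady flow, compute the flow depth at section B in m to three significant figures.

Q = A₁V₁ = (2.47×2.45) × 0.65 = 3.933 m³/s
d₂ = Q/(b₂ V₂) = 3.933/(1.33×1.04) = 2.844 m

2.84 m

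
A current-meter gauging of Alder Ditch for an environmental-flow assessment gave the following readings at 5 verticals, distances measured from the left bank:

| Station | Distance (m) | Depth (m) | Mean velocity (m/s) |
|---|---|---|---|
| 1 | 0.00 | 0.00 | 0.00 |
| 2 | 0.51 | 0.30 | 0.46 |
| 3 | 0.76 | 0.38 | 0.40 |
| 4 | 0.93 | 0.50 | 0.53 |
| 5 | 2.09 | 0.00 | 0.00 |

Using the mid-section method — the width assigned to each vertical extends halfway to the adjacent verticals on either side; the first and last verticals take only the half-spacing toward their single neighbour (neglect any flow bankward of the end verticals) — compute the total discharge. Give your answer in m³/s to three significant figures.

w_2 = (0.76 − 0.00)/2 = 0.38 m; q_2 = 0.46 × 0.30 × 0.38 = 0.05244 m³/s
w_3 = (0.93 − 0.51)/2 = 0.21 m; q_3 = 0.40 × 0.38 × 0.21 = 0.03192 m³/s
w_4 = (2.09 − 0.76)/2 = 0.665 m; q_4 = 0.53 × 0.50 × 0.665 = 0.1762 m³/s
Stations 1, 5 contribute zero (depth or velocity is 0).
Q = Σ qᵢ = 0.2606 m³/s

0.261 m³/s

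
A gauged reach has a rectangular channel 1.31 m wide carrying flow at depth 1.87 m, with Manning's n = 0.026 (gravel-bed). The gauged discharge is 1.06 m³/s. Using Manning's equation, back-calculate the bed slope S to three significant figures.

A = b·y = 1.31 × 1.87 = 2.450 m²
P = b + 2y = 1.31 + 2×1.87 = 5.050 m
R = A/P = 2.450/5.050 = 0.4851 m
S = (Q·n / (1·A·R^(2/3)))² = (1.06×0.026 / (1×2.450×0.6174))² = 0.0003321

0.000332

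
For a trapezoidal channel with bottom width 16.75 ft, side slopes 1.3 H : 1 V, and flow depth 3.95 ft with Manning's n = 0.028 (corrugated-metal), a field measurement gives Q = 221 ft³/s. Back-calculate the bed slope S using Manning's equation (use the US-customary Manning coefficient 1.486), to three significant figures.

0.000559

A = (b + z·y)·y = (16.75 + 1.3×3.95)×3.95 = 86.45 ft²
P = b + 2y√(1+z²) = 16.75 + 2×3.95×√(1+1.3²) = 29.71 ft
R = A/P = 86.45/29.71 = 2.910 ft
S = (Q·n / (1.486·A·R^(2/3)))² = (221×0.028 / (1.486×86.45×2.038))² = 0.0005585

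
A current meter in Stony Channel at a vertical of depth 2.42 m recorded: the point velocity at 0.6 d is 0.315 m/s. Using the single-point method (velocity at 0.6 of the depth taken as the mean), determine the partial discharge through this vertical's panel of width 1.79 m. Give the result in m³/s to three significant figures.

v̄ = v₀.₆ = 0.315 m/s
q = v̄ × d × w = 0.3150 × 2.42 × 1.79 = 1.365 m³/s

1.36 m³/s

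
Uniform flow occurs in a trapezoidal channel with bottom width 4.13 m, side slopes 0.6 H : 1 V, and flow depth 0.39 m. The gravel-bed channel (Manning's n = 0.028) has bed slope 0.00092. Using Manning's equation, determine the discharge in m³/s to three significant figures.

0.894 m³/s

A = (b + z·y)·y = (4.13 + 0.6×0.39)×0.39 = 1.702 m²
P = b + 2y√(1+z²) = 4.13 + 2×0.39×√(1+0.6²) = 5.040 m
R = A/P = 1.702/5.040 = 0.3377 m
Q = (1/n)·A·R^(2/3)·S^(1/2) = (1/0.028) × 1.702 × 0.3377^(2/3) × 0.00092^(1/2) = 0.8941 m³/s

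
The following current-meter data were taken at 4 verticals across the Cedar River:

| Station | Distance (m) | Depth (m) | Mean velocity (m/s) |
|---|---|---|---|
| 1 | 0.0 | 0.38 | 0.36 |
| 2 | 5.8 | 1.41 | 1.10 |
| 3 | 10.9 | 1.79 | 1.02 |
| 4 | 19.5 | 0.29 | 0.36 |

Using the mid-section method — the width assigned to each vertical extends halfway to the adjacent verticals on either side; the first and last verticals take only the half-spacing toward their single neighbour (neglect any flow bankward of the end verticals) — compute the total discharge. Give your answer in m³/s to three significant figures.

21.8 m³/s

w_1 = (5.8 − 0.0)/2 = 2.9 m; q_1 = 0.36 × 0.38 × 2.9 = 0.3967 m³/s
w_2 = (10.9 − 0.0)/2 = 5.45 m; q_2 = 1.10 × 1.41 × 5.45 = 8.453 m³/s
w_3 = (19.5 − 5.8)/2 = 6.85 m; q_3 = 1.02 × 1.79 × 6.85 = 12.51 m³/s
w_4 = (19.5 − 10.9)/2 = 4.3 m; q_4 = 0.36 × 0.29 × 4.3 = 0.4489 m³/s
Q = Σ qᵢ = 21.81 m³/s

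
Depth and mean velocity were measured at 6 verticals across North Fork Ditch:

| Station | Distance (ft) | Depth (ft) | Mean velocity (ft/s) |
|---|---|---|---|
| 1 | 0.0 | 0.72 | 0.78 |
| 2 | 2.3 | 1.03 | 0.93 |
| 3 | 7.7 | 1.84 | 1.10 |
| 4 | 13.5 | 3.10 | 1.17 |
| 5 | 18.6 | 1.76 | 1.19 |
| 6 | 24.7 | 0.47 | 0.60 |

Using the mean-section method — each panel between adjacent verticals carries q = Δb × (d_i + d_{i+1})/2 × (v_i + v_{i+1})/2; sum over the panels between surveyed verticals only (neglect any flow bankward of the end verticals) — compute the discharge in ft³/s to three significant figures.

46.6 ft³/s

Panel 1-2: Δb = 2.3 ft, d̄ = (0.72+1.03)/2 = 0.875, v̄ = (0.78+0.93)/2 = 0.855 → q = 2.3×0.875×0.855 = 1.721 ft³/s
Panel 2-3: Δb = 5.4 ft, d̄ = (1.03+1.84)/2 = 1.435, v̄ = (0.93+1.10)/2 = 1.015 → q = 5.4×1.435×1.015 = 7.865 ft³/s
Panel 3-4: Δb = 5.8 ft, d̄ = (1.84+3.10)/2 = 2.47, v̄ = (1.10+1.17)/2 = 1.135 → q = 5.8×2.47×1.135 = 16.26 ft³/s
Panel 4-5: Δb = 5.1 ft, d̄ = (3.10+1.76)/2 = 2.43, v̄ = (1.17+1.19)/2 = 1.18 → q = 5.1×2.43×1.18 = 14.62 ft³/s
Panel 5-6: Δb = 6.1 ft, d̄ = (1.76+0.47)/2 = 1.115, v̄ = (1.19+0.60)/2 = 0.895 → q = 6.1×1.115×0.895 = 6.087 ft³/s
Q = Σ q = 46.56 ft³/s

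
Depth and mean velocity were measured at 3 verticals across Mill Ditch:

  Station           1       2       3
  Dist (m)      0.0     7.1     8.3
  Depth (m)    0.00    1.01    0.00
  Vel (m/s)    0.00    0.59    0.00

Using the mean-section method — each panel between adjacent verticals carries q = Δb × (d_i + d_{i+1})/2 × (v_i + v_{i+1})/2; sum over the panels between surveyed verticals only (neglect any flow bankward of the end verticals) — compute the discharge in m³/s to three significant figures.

Panel 1-2: Δb = 7.1 m, d̄ = (0.00+1.01)/2 = 0.505, v̄ = (0.00+0.59)/2 = 0.295 → q = 7.1×0.505×0.295 = 1.058 m³/s
Panel 2-3: Δb = 1.2 m, d̄ = (1.01+0.00)/2 = 0.505, v̄ = (0.59+0.00)/2 = 0.295 → q = 1.2×0.505×0.295 = 0.1788 m³/s
Q = Σ q = 1.236 m³/s

1.24 m³/s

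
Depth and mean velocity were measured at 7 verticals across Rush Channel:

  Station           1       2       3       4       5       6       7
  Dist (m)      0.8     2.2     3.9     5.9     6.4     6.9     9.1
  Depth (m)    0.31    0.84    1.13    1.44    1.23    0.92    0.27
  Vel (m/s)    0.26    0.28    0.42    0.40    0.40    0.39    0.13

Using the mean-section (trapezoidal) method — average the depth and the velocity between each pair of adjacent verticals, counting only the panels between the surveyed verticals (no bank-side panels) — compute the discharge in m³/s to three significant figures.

2.68 m³/s

Panel 1-2: Δb = 1.4 m, d̄ = (0.31+0.84)/2 = 0.575, v̄ = (0.26+0.28)/2 = 0.27 → q = 1.4×0.575×0.27 = 0.2174 m³/s
Panel 2-3: Δb = 1.7 m, d̄ = (0.84+1.13)/2 = 0.985, v̄ = (0.28+0.42)/2 = 0.35 → q = 1.7×0.985×0.35 = 0.5861 m³/s
Panel 3-4: Δb = 2 m, d̄ = (1.13+1.44)/2 = 1.285, v̄ = (0.42+0.40)/2 = 0.41 → q = 2×1.285×0.41 = 1.054 m³/s
Panel 4-5: Δb = 0.5 m, d̄ = (1.44+1.23)/2 = 1.335, v̄ = (0.40+0.40)/2 = 0.4 → q = 0.5×1.335×0.4 = 0.2670 m³/s
Panel 5-6: Δb = 0.5 m, d̄ = (1.23+0.92)/2 = 1.075, v̄ = (0.40+0.39)/2 = 0.395 → q = 0.5×1.075×0.395 = 0.2123 m³/s
Panel 6-7: Δb = 2.2 m, d̄ = (0.92+0.27)/2 = 0.595, v̄ = (0.39+0.13)/2 = 0.26 → q = 2.2×0.595×0.26 = 0.3403 m³/s
Q = Σ q = 2.677 m³/s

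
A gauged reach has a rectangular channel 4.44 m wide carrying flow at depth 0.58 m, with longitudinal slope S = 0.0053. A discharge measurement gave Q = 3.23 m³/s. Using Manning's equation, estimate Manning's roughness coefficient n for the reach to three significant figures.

A = b·y = 4.44 × 0.58 = 2.575 m²
P = b + 2y = 4.44 + 2×0.58 = 5.600 m
R = A/P = 2.575/5.600 = 0.4599 m
n = (1/Q)·A·R^(2/3)·S^(1/2) = (1/3.23) × 2.575 × 0.5958 × 0.07280 = 0.03458

0.0346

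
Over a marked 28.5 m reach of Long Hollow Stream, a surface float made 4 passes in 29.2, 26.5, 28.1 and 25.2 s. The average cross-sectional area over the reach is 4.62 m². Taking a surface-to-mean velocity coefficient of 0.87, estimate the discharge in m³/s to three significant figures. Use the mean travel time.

4.20 m³/s

t̄ = (29.2 + 26.5 + 28.1 + 25.2) / 4 = 27.25 s
v_surface = L / t̄ = 28.5 / 27.25 = 1.046 m/s
v_mean = 0.87 × 1.046 = 0.9099 m/s
Q = A × v_mean = 4.62 × 0.9099 = 4.204 m³/s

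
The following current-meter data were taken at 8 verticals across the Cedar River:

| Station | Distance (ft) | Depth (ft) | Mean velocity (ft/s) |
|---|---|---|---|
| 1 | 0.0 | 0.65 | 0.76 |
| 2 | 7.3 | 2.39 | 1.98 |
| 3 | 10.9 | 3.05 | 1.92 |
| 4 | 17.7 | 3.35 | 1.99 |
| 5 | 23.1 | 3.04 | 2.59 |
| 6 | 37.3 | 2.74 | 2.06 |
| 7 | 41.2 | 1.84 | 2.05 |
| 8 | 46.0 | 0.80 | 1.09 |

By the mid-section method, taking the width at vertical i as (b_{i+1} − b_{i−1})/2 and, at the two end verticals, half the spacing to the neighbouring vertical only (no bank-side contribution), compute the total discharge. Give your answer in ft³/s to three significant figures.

245 ft³/s

w_1 = (7.3 − 0.0)/2 = 3.65 ft; q_1 = 0.76 × 0.65 × 3.65 = 1.803 ft³/s
w_2 = (10.9 − 0.0)/2 = 5.45 ft; q_2 = 1.98 × 2.39 × 5.45 = 25.79 ft³/s
w_3 = (17.7 − 7.3)/2 = 5.2 ft; q_3 = 1.92 × 3.05 × 5.2 = 30.45 ft³/s
w_4 = (23.1 − 10.9)/2 = 6.1 ft; q_4 = 1.99 × 3.35 × 6.1 = 40.67 ft³/s
w_5 = (37.3 − 17.7)/2 = 9.8 ft; q_5 = 2.59 × 3.04 × 9.8 = 77.16 ft³/s
w_6 = (41.2 − 23.1)/2 = 9.05 ft; q_6 = 2.06 × 2.74 × 9.05 = 51.08 ft³/s
w_7 = (46.0 − 37.3)/2 = 4.35 ft; q_7 = 2.05 × 1.84 × 4.35 = 16.41 ft³/s
w_8 = (46.0 − 41.2)/2 = 2.4 ft; q_8 = 1.09 × 0.80 × 2.4 = 2.093 ft³/s
Q = Σ qᵢ = 245.5 ft³/s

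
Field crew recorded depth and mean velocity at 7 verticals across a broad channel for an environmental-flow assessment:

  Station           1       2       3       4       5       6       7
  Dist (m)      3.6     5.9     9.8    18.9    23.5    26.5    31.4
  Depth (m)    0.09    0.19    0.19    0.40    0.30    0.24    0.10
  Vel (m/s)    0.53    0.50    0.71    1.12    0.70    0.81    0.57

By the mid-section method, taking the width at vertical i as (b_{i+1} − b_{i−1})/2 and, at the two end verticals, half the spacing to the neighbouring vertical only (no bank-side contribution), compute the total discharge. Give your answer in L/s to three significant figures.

6000 L/s

w_1 = (5.9 − 3.6)/2 = 1.15 m; q_1 = 0.53 × 0.09 × 1.15 = 0.05486 m³/s
w_2 = (9.8 − 3.6)/2 = 3.1 m; q_2 = 0.50 × 0.19 × 3.1 = 0.2945 m³/s
w_3 = (18.9 − 5.9)/2 = 6.5 m; q_3 = 0.71 × 0.19 × 6.5 = 0.8769 m³/s
w_4 = (23.5 − 9.8)/2 = 6.85 m; q_4 = 1.12 × 0.40 × 6.85 = 3.069 m³/s
w_5 = (26.5 − 18.9)/2 = 3.8 m; q_5 = 0.70 × 0.30 × 3.8 = 0.7980 m³/s
w_6 = (31.4 − 23.5)/2 = 3.95 m; q_6 = 0.81 × 0.24 × 3.95 = 0.7679 m³/s
w_7 = (31.4 − 26.5)/2 = 2.45 m; q_7 = 0.57 × 0.10 × 2.45 = 0.1397 m³/s
Q = Σ qᵢ = 6.001 m³/s
= 6.001 × 1000 = 6001 L/s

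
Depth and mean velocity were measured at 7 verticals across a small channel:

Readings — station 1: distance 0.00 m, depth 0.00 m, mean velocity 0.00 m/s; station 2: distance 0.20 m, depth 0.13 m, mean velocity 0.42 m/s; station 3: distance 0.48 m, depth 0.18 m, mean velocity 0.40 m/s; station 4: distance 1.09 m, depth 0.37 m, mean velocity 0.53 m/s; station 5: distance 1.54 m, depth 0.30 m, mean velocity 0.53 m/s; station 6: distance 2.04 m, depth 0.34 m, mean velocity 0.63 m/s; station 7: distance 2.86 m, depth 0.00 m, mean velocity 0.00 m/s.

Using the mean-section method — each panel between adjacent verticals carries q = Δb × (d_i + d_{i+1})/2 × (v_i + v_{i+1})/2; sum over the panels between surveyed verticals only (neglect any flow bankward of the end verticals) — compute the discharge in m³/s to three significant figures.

0.315 m³/s

Panel 1-2: Δb = 0.2 m, d̄ = (0.00+0.13)/2 = 0.065, v̄ = (0.00+0.42)/2 = 0.21 → q = 0.2×0.065×0.21 = 0.002730 m³/s
Panel 2-3: Δb = 0.28 m, d̄ = (0.13+0.18)/2 = 0.155, v̄ = (0.42+0.40)/2 = 0.41 → q = 0.28×0.155×0.41 = 0.01779 m³/s
Panel 3-4: Δb = 0.61 m, d̄ = (0.18+0.37)/2 = 0.275, v̄ = (0.40+0.53)/2 = 0.465 → q = 0.61×0.275×0.465 = 0.07800 m³/s
Panel 4-5: Δb = 0.45 m, d̄ = (0.37+0.30)/2 = 0.335, v̄ = (0.53+0.53)/2 = 0.53 → q = 0.45×0.335×0.53 = 0.07990 m³/s
Panel 5-6: Δb = 0.5 m, d̄ = (0.30+0.34)/2 = 0.32, v̄ = (0.53+0.63)/2 = 0.58 → q = 0.5×0.32×0.58 = 0.09280 m³/s
Panel 6-7: Δb = 0.82 m, d̄ = (0.34+0.00)/2 = 0.17, v̄ = (0.63+0.00)/2 = 0.315 → q = 0.82×0.17×0.315 = 0.04391 m³/s
Q = Σ q = 0.3151 m³/s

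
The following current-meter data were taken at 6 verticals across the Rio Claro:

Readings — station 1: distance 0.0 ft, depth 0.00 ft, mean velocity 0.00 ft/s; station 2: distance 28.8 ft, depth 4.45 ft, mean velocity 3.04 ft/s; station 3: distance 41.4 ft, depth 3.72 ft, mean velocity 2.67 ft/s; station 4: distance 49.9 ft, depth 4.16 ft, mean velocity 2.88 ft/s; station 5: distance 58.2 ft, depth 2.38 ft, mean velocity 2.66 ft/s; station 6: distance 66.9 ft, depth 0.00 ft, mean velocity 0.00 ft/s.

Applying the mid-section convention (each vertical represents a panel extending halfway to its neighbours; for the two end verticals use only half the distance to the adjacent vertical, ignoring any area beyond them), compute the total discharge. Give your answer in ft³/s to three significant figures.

539 ft³/s

w_2 = (41.4 − 0.0)/2 = 20.7 ft; q_2 = 3.04 × 4.45 × 20.7 = 280.0 ft³/s
w_3 = (49.9 − 28.8)/2 = 10.55 ft; q_3 = 2.67 × 3.72 × 10.55 = 104.8 ft³/s
w_4 = (58.2 − 41.4)/2 = 8.4 ft; q_4 = 2.88 × 4.16 × 8.4 = 100.6 ft³/s
w_5 = (66.9 − 49.9)/2 = 8.5 ft; q_5 = 2.66 × 2.38 × 8.5 = 53.81 ft³/s
Stations 1, 6 contribute zero (depth or velocity is 0).
Q = Σ qᵢ = 539.3 ft³/s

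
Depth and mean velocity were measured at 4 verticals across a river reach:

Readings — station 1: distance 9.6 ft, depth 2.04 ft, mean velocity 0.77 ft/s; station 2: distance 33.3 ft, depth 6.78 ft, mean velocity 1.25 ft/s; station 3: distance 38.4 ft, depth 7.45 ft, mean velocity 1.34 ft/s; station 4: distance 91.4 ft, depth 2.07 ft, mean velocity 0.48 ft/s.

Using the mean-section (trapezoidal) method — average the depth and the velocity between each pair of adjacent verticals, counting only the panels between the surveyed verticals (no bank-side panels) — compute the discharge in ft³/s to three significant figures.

382 ft³/s

Panel 1-2: Δb = 23.7 ft, d̄ = (2.04+6.78)/2 = 4.41, v̄ = (0.77+1.25)/2 = 1.01 → q = 23.7×4.41×1.01 = 105.6 ft³/s
Panel 2-3: Δb = 5.1 ft, d̄ = (6.78+7.45)/2 = 7.115, v̄ = (1.25+1.34)/2 = 1.295 → q = 5.1×7.115×1.295 = 46.99 ft³/s
Panel 3-4: Δb = 53 ft, d̄ = (7.45+2.07)/2 = 4.76, v̄ = (1.34+0.48)/2 = 0.91 → q = 53×4.76×0.91 = 229.6 ft³/s
Q = Σ q = 382.1 ft³/s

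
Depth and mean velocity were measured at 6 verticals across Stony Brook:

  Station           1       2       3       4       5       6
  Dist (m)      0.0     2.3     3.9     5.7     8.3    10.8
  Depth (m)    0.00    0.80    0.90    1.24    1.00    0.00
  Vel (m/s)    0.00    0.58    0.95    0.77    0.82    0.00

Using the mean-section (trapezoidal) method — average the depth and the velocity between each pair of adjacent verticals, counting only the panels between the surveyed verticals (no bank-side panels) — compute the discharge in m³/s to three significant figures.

Panel 1-2: Δb = 2.3 m, d̄ = (0.00+0.80)/2 = 0.4, v̄ = (0.00+0.58)/2 = 0.29 → q = 2.3×0.4×0.29 = 0.2668 m³/s
Panel 2-3: Δb = 1.6 m, d̄ = (0.80+0.90)/2 = 0.85, v̄ = (0.58+0.95)/2 = 0.765 → q = 1.6×0.85×0.765 = 1.040 m³/s
Panel 3-4: Δb = 1.8 m, d̄ = (0.90+1.24)/2 = 1.07, v̄ = (0.95+0.77)/2 = 0.86 → q = 1.8×1.07×0.86 = 1.656 m³/s
Panel 4-5: Δb = 2.6 m, d̄ = (1.24+1.00)/2 = 1.12, v̄ = (0.77+0.82)/2 = 0.795 → q = 2.6×1.12×0.795 = 2.315 m³/s
Panel 5-6: Δb = 2.5 m, d̄ = (1.00+0.00)/2 = 0.5, v̄ = (0.82+0.00)/2 = 0.41 → q = 2.5×0.5×0.41 = 0.5125 m³/s
Q = Σ q = 5.791 m³/s

5.79 m³/s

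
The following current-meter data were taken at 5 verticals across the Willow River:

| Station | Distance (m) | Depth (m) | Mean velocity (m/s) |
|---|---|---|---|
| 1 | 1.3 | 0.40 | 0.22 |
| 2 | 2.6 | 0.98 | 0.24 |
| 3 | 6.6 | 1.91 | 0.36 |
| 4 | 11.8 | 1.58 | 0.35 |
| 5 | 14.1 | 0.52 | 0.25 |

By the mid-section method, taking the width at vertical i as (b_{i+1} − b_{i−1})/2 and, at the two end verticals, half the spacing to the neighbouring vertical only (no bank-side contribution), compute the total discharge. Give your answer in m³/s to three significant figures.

w_1 = (2.6 − 1.3)/2 = 0.65 m; q_1 = 0.22 × 0.40 × 0.65 = 0.05720 m³/s
w_2 = (6.6 − 1.3)/2 = 2.65 m; q_2 = 0.24 × 0.98 × 2.65 = 0.6233 m³/s
w_3 = (11.8 − 2.6)/2 = 4.6 m; q_3 = 0.36 × 1.91 × 4.6 = 3.163 m³/s
w_4 = (14.1 − 6.6)/2 = 3.75 m; q_4 = 0.35 × 1.58 × 3.75 = 2.074 m³/s
w_5 = (14.1 − 11.8)/2 = 1.15 m; q_5 = 0.25 × 0.52 × 1.15 = 0.1495 m³/s
Q = Σ qᵢ = 6.067 m³/s

6.07 m³/s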